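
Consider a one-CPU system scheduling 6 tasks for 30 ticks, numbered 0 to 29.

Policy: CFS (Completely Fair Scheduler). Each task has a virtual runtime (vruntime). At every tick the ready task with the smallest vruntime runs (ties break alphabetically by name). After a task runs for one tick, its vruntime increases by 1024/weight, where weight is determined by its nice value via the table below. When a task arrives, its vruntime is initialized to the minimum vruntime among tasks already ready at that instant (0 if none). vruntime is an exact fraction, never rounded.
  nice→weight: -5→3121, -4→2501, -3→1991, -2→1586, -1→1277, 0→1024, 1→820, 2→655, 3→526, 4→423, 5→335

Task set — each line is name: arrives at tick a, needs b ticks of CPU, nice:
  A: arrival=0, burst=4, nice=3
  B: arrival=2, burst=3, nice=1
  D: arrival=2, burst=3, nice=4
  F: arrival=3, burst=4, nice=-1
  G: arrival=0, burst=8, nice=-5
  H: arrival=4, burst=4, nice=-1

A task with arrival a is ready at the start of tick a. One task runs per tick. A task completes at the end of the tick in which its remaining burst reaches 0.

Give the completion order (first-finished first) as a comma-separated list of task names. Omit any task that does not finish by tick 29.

completion order = G, F, H, B, D, A

t=0: vr[A=0 G=0] → run A
t=1: vr[A=512/263 G=0] → run G
t=2: vr[A=512/263 B=1024/3121 D=1024/3121 G=1024/3121] → run B
t=3: vr[A=512/263 B=1008896/639805 D=1024/3121 F=1024/3121 G=1024/3121] → run D
t=4: vr[A=512/263 B=1008896/639805 D=3629056/1320183 F=1024/3121 G=1024/3121 H=1024/3121] → run F
t=5: vr[A=512/263 B=1008896/639805 D=3629056/1320183 F=4503552/3985517 G=1024/3121 H=1024/3121] → run G
t=6: vr[A=512/263 B=1008896/639805 D=3629056/1320183 F=4503552/3985517 G=2048/3121 H=1024/3121] → run H
t=7: vr[A=512/263 B=1008896/639805 D=3629056/1320183 F=4503552/3985517 G=2048/3121 H=4503552/3985517] → run G
t=8: vr[A=512/263 B=1008896/639805 D=3629056/1320183 F=4503552/3985517 G=3072/3121 H=4503552/3985517] → run G
t=9: vr[A=512/263 B=1008896/639805 D=3629056/1320183 F=4503552/3985517 G=4096/3121 H=4503552/3985517] → run F
t=10: vr[A=512/263 B=1008896/639805 D=3629056/1320183 F=7699456/3985517 G=4096/3121 H=4503552/3985517] → run H
t=11: vr[A=512/263 B=1008896/639805 D=3629056/1320183 F=7699456/3985517 G=4096/3121 H=7699456/3985517] → run G
t=12: vr[A=512/263 B=1008896/639805 D=3629056/1320183 F=7699456/3985517 G=5120/3121 H=7699456/3985517] → run B
t=13: vr[A=512/263 B=1807872/639805 D=3629056/1320183 F=7699456/3985517 G=5120/3121 H=7699456/3985517] → run G
t=14: vr[A=512/263 B=1807872/639805 D=3629056/1320183 F=7699456/3985517 G=6144/3121 H=7699456/3985517] → run F
t=15: vr[A=512/263 B=1807872/639805 D=3629056/1320183 F=10895360/3985517 G=6144/3121 H=7699456/3985517] → run H
t=16: vr[A=512/263 B=1807872/639805 D=3629056/1320183 F=10895360/3985517 G=6144/3121 H=10895360/3985517] → run A
t=17: vr[A=1024/263 B=1807872/639805 D=3629056/1320183 F=10895360/3985517 G=6144/3121 H=10895360/3985517] → run G
t=18: vr[A=1024/263 B=1807872/639805 D=3629056/1320183 F=10895360/3985517 G=7168/3121 H=10895360/3985517] → run G
t=19: vr[A=1024/263 B=1807872/639805 D=3629056/1320183 F=10895360/3985517 H=10895360/3985517] → run F
t=20: vr[A=1024/263 B=1807872/639805 D=3629056/1320183 H=10895360/3985517] → run H
t=21: vr[A=1024/263 B=1807872/639805 D=3629056/1320183] → run D
t=22: vr[A=1024/263 B=1807872/639805 D=6824960/1320183] → run B
t=23: vr[A=1024/263 D=6824960/1320183] → run A
t=24: vr[A=1536/263 D=6824960/1320183] → run D
t=25: vr[A=1536/263] → run A
t=26: (idle)
t=27: (idle)
t=28: (idle)
t=29: (idle)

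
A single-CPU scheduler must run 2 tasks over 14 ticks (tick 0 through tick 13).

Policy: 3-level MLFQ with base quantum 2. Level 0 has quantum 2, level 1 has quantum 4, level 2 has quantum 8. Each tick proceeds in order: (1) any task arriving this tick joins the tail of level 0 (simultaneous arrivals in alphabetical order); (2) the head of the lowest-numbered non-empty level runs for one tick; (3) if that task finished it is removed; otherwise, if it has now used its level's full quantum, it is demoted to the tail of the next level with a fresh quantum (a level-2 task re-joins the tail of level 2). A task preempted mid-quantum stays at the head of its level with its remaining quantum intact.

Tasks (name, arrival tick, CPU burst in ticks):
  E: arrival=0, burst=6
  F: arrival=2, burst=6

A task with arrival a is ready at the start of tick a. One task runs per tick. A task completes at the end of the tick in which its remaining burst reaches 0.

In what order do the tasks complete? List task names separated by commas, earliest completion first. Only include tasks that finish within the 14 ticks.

completion order = E, F

t=0: L0/L1/L2 = E/-/- → run E
t=1: L0/L1/L2 = E/-/- → run E
t=2: L0/L1/L2 = F/E/- → run F
t=3: L0/L1/L2 = F/E/- → run F
t=4: L0/L1/L2 = -/EF/- → run E
t=5: L0/L1/L2 = -/EF/- → run E
t=6: L0/L1/L2 = -/EF/- → run E
t=7: L0/L1/L2 = -/EF/- → run E
t=8: L0/L1/L2 = -/F/- → run F
t=9: L0/L1/L2 = -/F/- → run F
t=10: L0/L1/L2 = -/F/- → run F
t=11: L0/L1/L2 = -/F/- → run F
t=12: (idle)
t=13: (idle)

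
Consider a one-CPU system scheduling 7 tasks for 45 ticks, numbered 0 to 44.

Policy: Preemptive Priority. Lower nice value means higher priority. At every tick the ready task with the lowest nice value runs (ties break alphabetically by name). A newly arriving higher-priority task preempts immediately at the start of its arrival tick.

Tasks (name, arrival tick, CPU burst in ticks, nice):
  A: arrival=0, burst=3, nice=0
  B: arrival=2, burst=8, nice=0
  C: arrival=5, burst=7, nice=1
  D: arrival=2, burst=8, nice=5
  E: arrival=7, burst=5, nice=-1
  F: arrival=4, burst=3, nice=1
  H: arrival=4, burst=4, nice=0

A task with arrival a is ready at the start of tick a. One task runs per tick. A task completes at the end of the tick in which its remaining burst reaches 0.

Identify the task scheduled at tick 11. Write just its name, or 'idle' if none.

running at tick 11 = E

t=0: ready={A} → run A
t=1: ready={A} → run A
t=2: ready={A,B,D} → run A
t=3: ready={B,D} → run B
t=4: ready={B,D,F,H} → run B
t=5: ready={B,C,D,F,H} → run B
t=6: ready={B,C,D,F,H} → run B
t=7: ready={B,C,D,E,F,H} → run E
t=8: ready={B,C,D,E,F,H} → run E
t=9: ready={B,C,D,E,F,H} → run E
t=10: ready={B,C,D,E,F,H} → run E
t=11: ready={B,C,D,E,F,H} → run E
t=12: ready={B,C,D,F,H} → run B
t=13: ready={B,C,D,F,H} → run B
t=14: ready={B,C,D,F,H} → run B
t=15: ready={B,C,D,F,H} → run B
t=16: ready={C,D,F,H} → run H
t=17: ready={C,D,F,H} → run H
t=18: ready={C,D,F,H} → run H
t=19: ready={C,D,F,H} → run H
t=20: ready={C,D,F} → run C
t=21: ready={C,D,F} → run C
t=22: ready={C,D,F} → run C
t=23: ready={C,D,F} → run C
t=24: ready={C,D,F} → run C
t=25: ready={C,D,F} → run C
t=26: ready={C,D,F} → run C
t=27: ready={D,F} → run F
t=28: ready={D,F} → run F
t=29: ready={D,F} → run F
t=30: ready={D} → run D
t=31: ready={D} → run D
t=32: ready={D} → run D
t=33: ready={D} → run D
t=34: ready={D} → run D
t=35: ready={D} → run D
t=36: ready={D} → run D
t=37: ready={D} → run D
t=38: (idle)
t=39: (idle)
t=40: (idle)
t=41: (idle)
t=42: (idle)
t=43: (idle)
t=44: (idle)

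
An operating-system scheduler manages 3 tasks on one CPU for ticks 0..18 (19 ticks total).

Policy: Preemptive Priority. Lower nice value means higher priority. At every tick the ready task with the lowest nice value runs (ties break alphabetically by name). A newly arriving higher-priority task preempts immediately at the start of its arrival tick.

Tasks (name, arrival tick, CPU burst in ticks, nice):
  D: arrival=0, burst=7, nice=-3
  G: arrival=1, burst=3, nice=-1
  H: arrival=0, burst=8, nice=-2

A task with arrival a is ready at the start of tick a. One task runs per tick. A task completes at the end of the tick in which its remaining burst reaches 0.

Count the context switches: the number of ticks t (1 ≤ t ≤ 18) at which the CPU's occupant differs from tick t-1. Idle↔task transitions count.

t=0: ready={D,H} → run D
t=1: ready={D,G,H} → run D
t=2: ready={D,G,H} → run D
t=3: ready={D,G,H} → run D
t=4: ready={D,G,H} → run D
t=5: ready={D,G,H} → run D
t=6: ready={D,G,H} → run D
t=7: ready={G,H} → run H
t=8: ready={G,H} → run H
t=9: ready={G,H} → run H
t=10: ready={G,H} → run H
t=11: ready={G,H} → run H
t=12: ready={G,H} → run H
t=13: ready={G,H} → run H
t=14: ready={G,H} → run H
t=15: ready={G} → run G
t=16: ready={G} → run G
t=17: ready={G} → run G
t=18: (idle)

context switches = 3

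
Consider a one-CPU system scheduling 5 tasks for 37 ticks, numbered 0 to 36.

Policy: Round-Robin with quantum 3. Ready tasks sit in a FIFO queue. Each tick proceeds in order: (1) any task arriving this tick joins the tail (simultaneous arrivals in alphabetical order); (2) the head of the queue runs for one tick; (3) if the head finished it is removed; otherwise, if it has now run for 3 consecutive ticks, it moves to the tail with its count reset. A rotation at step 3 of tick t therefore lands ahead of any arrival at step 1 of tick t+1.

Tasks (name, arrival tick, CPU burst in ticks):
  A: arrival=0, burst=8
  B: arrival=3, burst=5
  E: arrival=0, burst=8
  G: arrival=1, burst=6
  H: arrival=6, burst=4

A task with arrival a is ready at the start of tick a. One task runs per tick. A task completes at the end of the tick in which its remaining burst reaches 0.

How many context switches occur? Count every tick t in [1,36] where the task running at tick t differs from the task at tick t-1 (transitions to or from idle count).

context switches = 12

t=0: queue=[A,E] q_used=0 → run A
t=1: queue=[A,E,G] q_used=1 → run A
t=2: queue=[A,E,G] q_used=2 → run A
t=3: queue=[E,G,A,B] q_used=0 → run E
t=4: queue=[E,G,A,B] q_used=1 → run E
t=5: queue=[E,G,A,B] q_used=2 → run E
t=6: queue=[G,A,B,E,H] q_used=0 → run G
t=7: queue=[G,A,B,E,H] q_used=1 → run G
t=8: queue=[G,A,B,E,H] q_used=2 → run G
t=9: queue=[A,B,E,H,G] q_used=0 → run A
t=10: queue=[A,B,E,H,G] q_used=1 → run A
t=11: queue=[A,B,E,H,G] q_used=2 → run A
t=12: queue=[B,E,H,G,A] q_used=0 → run B
t=13: queue=[B,E,H,G,A] q_used=1 → run B
t=14: queue=[B,E,H,G,A] q_used=2 → run B
t=15: queue=[E,H,G,A,B] q_used=0 → run E
t=16: queue=[E,H,G,A,B] q_used=1 → run E
t=17: queue=[E,H,G,A,B] q_used=2 → run E
t=18: queue=[H,G,A,B,E] q_used=0 → run H
t=19: queue=[H,G,A,B,E] q_used=1 → run H
t=20: queue=[H,G,A,B,E] q_used=2 → run H
t=21: queue=[G,A,B,E,H] q_used=0 → run G
t=22: queue=[G,A,B,E,H] q_used=1 → run G
t=23: queue=[G,A,B,E,H] q_used=2 → run G
t=24: queue=[A,B,E,H] q_used=0 → run A
t=25: queue=[A,B,E,H] q_used=1 → run A
t=26: queue=[B,E,H] q_used=0 → run B
t=27: queue=[B,E,H] q_used=1 → run B
t=28: queue=[E,H] q_used=0 → run E
t=29: queue=[E,H] q_used=1 → run E
t=30: queue=[H] q_used=0 → run H
t=31: (idle)
t=32: (idle)
t=33: (idle)
t=34: (idle)
t=35: (idle)
t=36: (idle)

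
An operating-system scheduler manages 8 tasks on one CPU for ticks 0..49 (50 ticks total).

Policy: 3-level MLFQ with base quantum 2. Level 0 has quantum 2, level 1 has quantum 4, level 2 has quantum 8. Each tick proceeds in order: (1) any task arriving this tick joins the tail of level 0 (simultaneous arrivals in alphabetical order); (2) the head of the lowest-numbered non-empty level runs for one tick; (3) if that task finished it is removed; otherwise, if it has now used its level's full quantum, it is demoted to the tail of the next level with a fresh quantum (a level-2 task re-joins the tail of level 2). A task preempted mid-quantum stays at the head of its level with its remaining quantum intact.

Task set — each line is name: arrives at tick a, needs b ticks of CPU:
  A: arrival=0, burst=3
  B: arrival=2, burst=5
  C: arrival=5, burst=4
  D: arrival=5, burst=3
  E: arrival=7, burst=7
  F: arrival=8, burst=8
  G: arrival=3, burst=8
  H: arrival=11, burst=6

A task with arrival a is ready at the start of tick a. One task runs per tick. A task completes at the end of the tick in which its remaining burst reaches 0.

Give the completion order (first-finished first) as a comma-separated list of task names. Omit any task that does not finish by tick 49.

t=0: L0/L1/L2 = A/-/- → run A
t=1: L0/L1/L2 = A/-/- → run A
t=2: L0/L1/L2 = B/A/- → run B
t=3: L0/L1/L2 = BG/A/- → run B
t=4: L0/L1/L2 = G/AB/- → run G
t=5: L0/L1/L2 = GCD/AB/- → run G
t=6: L0/L1/L2 = CD/ABG/- → run C
t=7: L0/L1/L2 = CDE/ABG/- → run C
t=8: L0/L1/L2 = DEF/ABGC/- → run D
t=9: L0/L1/L2 = DEF/ABGC/- → run D
t=10: L0/L1/L2 = EF/ABGCD/- → run E
t=11: L0/L1/L2 = EFH/ABGCD/- → run E
t=12: L0/L1/L2 = FH/ABGCDE/- → run F
t=13: L0/L1/L2 = FH/ABGCDE/- → run F
t=14: L0/L1/L2 = H/ABGCDEF/- → run H
t=15: L0/L1/L2 = H/ABGCDEF/- → run H
t=16: L0/L1/L2 = -/ABGCDEFH/- → run A
t=17: L0/L1/L2 = -/BGCDEFH/- → run B
t=18: L0/L1/L2 = -/BGCDEFH/- → run B
t=19: L0/L1/L2 = -/BGCDEFH/- → run B
t=20: L0/L1/L2 = -/GCDEFH/- → run G
t=21: L0/L1/L2 = -/GCDEFH/- → run G
t=22: L0/L1/L2 = -/GCDEFH/- → run G
t=23: L0/L1/L2 = -/GCDEFH/- → run G
t=24: L0/L1/L2 = -/CDEFH/G → run C
t=25: L0/L1/L2 = -/CDEFH/G → run C
t=26: L0/L1/L2 = -/DEFH/G → run D
t=27: L0/L1/L2 = -/EFH/G → run E
t=28: L0/L1/L2 = -/EFH/G → run E
t=29: L0/L1/L2 = -/EFH/G → run E
t=30: L0/L1/L2 = -/EFH/G → run E
t=31: L0/L1/L2 = -/FH/GE → run F
t=32: L0/L1/L2 = -/FH/GE → run F
t=33: L0/L1/L2 = -/FH/GE → run F
t=34: L0/L1/L2 = -/FH/GE → run F
t=35: L0/L1/L2 = -/H/GEF → run H
t=36: L0/L1/L2 = -/H/GEF → run H
t=37: L0/L1/L2 = -/H/GEF → run H
t=38: L0/L1/L2 = -/H/GEF → run H
t=39: L0/L1/L2 = -/-/GEF → run G
t=40: L0/L1/L2 = -/-/GEF → run G
t=41: L0/L1/L2 = -/-/EF → run E
t=42: L0/L1/L2 = -/-/F → run F
t=43: L0/L1/L2 = -/-/F → run F
t=44: (idle)
t=45: (idle)
t=46: (idle)
t=47: (idle)
t=48: (idle)
t=49: (idle)

completion order = A, B, C, D, H, G, E, F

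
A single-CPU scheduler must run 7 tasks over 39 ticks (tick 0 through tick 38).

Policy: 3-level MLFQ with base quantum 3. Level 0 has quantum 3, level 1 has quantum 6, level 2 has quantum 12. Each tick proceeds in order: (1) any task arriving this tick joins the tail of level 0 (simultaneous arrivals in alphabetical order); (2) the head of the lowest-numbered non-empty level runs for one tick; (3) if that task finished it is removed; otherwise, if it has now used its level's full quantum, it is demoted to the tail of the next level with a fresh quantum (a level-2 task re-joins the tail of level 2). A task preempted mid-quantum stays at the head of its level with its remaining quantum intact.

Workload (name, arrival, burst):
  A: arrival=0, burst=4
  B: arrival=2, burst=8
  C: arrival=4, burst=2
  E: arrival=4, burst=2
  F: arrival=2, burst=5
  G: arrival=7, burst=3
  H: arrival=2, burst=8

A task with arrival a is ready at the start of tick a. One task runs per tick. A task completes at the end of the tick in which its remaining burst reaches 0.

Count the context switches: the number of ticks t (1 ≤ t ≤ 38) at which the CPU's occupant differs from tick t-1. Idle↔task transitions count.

t=0: L0/L1/L2 = A/-/- → run A
t=1: L0/L1/L2 = A/-/- → run A
t=2: L0/L1/L2 = ABFH/-/- → run A
t=3: L0/L1/L2 = BFH/A/- → run B
t=4: L0/L1/L2 = BFHCE/A/- → run B
t=5: L0/L1/L2 = BFHCE/A/- → run B
t=6: L0/L1/L2 = FHCE/AB/- → run F
t=7: L0/L1/L2 = FHCEG/AB/- → run F
t=8: L0/L1/L2 = FHCEG/AB/- → run F
t=9: L0/L1/L2 = HCEG/ABF/- → run H
t=10: L0/L1/L2 = HCEG/ABF/- → run H
t=11: L0/L1/L2 = HCEG/ABF/- → run H
t=12: L0/L1/L2 = CEG/ABFH/- → run C
t=13: L0/L1/L2 = CEG/ABFH/- → run C
t=14: L0/L1/L2 = EG/ABFH/- → run E
t=15: L0/L1/L2 = EG/ABFH/- → run E
t=16: L0/L1/L2 = G/ABFH/- → run G
t=17: L0/L1/L2 = G/ABFH/- → run G
t=18: L0/L1/L2 = G/ABFH/- → run G
t=19: L0/L1/L2 = -/ABFH/- → run A
t=20: L0/L1/L2 = -/BFH/- → run B
t=21: L0/L1/L2 = -/BFH/- → run B
t=22: L0/L1/L2 = -/BFH/- → run B
t=23: L0/L1/L2 = -/BFH/- → run B
t=24: L0/L1/L2 = -/BFH/- → run B
t=25: L0/L1/L2 = -/FH/- → run F
t=26: L0/L1/L2 = -/FH/- → run F
t=27: L0/L1/L2 = -/H/- → run H
t=28: L0/L1/L2 = -/H/- → run H
t=29: L0/L1/L2 = -/H/- → run H
t=30: L0/L1/L2 = -/H/- → run H
t=31: L0/L1/L2 = -/H/- → run H
t=32: (idle)
t=33: (idle)
t=34: (idle)
t=35: (idle)
t=36: (idle)
t=37: (idle)
t=38: (idle)

context switches = 11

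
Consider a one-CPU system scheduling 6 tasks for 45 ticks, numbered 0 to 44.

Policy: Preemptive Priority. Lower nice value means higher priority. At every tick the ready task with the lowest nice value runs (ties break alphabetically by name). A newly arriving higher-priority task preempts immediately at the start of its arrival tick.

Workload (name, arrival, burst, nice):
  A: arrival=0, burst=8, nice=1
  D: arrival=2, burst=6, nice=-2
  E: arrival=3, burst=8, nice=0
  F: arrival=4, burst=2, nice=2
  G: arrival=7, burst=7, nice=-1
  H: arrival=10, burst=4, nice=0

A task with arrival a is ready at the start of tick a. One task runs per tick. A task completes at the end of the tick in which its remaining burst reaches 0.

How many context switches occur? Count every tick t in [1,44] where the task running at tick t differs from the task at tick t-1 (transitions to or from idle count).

t=0: ready={A} → run A
t=1: ready={A} → run A
t=2: ready={A,D} → run D
t=3: ready={A,D,E} → run D
t=4: ready={A,D,E,F} → run D
t=5: ready={A,D,E,F} → run D
t=6: ready={A,D,E,F} → run D
t=7: ready={A,D,E,F,G} → run D
t=8: ready={A,E,F,G} → run G
t=9: ready={A,E,F,G} → run G
t=10: ready={A,E,F,G,H} → run G
t=11: ready={A,E,F,G,H} → run G
t=12: ready={A,E,F,G,H} → run G
t=13: ready={A,E,F,G,H} → run G
t=14: ready={A,E,F,G,H} → run G
t=15: ready={A,E,F,H} → run E
t=16: ready={A,E,F,H} → run E
t=17: ready={A,E,F,H} → run E
t=18: ready={A,E,F,H} → run E
t=19: ready={A,E,F,H} → run E
t=20: ready={A,E,F,H} → run E
t=21: ready={A,E,F,H} → run E
t=22: ready={A,E,F,H} → run E
t=23: ready={A,F,H} → run H
t=24: ready={A,F,H} → run H
t=25: ready={A,F,H} → run H
t=26: ready={A,F,H} → run H
t=27: ready={A,F} → run A
t=28: ready={A,F} → run A
t=29: ready={A,F} → run A
t=30: ready={A,F} → run A
t=31: ready={A,F} → run A
t=32: ready={A,F} → run A
t=33: ready={F} → run F
t=34: ready={F} → run F
t=35: (idle)
t=36: (idle)
t=37: (idle)
t=38: (idle)
t=39: (idle)
t=40: (idle)
t=41: (idle)
t=42: (idle)
t=43: (idle)
t=44: (idle)

context switches = 7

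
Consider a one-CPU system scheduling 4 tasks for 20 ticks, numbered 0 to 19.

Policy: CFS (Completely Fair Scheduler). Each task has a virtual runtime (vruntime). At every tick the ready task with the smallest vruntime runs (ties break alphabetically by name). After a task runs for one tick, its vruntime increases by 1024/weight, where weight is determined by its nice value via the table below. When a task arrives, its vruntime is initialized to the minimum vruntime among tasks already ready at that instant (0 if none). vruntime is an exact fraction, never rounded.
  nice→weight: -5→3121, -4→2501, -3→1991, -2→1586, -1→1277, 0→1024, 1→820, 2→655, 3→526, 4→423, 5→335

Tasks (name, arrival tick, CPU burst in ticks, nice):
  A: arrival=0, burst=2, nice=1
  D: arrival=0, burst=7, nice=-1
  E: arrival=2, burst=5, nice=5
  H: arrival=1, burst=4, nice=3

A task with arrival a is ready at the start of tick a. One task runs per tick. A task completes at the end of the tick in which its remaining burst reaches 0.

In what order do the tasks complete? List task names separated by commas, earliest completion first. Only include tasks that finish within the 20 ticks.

t=0: vr[A=0 D=0] → run A
t=1: vr[A=256/205 D=0 H=0] → run D
t=2: vr[A=256/205 D=1024/1277 E=0 H=0] → run E
t=3: vr[A=256/205 D=1024/1277 E=1024/335 H=0] → run H
t=4: vr[A=256/205 D=1024/1277 E=1024/335 H=512/263] → run D
t=5: vr[A=256/205 D=2048/1277 E=1024/335 H=512/263] → run A
t=6: vr[D=2048/1277 E=1024/335 H=512/263] → run D
t=7: vr[D=3072/1277 E=1024/335 H=512/263] → run H
t=8: vr[D=3072/1277 E=1024/335 H=1024/263] → run D
t=9: vr[D=4096/1277 E=1024/335 H=1024/263] → run E
t=10: vr[D=4096/1277 E=2048/335 H=1024/263] → run D
t=11: vr[D=5120/1277 E=2048/335 H=1024/263] → run H
t=12: vr[D=5120/1277 E=2048/335 H=1536/263] → run D
t=13: vr[D=6144/1277 E=2048/335 H=1536/263] → run D
t=14: vr[E=2048/335 H=1536/263] → run H
t=15: vr[E=2048/335] → run E
t=16: vr[E=3072/335] → run E
t=17: vr[E=4096/335] → run E
t=18: (idle)
t=19: (idle)

completion order = A, D, H, E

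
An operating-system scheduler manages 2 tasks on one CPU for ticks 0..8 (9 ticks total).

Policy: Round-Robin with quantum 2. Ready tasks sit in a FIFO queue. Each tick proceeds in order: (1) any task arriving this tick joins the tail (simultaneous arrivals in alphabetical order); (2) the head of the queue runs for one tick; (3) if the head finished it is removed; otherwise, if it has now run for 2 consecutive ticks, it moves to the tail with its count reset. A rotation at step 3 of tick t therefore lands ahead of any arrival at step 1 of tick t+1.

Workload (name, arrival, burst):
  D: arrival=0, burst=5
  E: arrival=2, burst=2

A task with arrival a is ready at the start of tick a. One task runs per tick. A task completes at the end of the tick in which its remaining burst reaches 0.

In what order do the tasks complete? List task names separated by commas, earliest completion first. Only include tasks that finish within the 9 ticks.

completion order = E, D

t=0: queue=[D] q_used=0 → run D
t=1: queue=[D] q_used=1 → run D
t=2: queue=[D,E] q_used=0 → run D
t=3: queue=[D,E] q_used=1 → run D
t=4: queue=[E,D] q_used=0 → run E
t=5: queue=[E,D] q_used=1 → run E
t=6: queue=[D] q_used=0 → run D
t=7: (idle)
t=8: (idle)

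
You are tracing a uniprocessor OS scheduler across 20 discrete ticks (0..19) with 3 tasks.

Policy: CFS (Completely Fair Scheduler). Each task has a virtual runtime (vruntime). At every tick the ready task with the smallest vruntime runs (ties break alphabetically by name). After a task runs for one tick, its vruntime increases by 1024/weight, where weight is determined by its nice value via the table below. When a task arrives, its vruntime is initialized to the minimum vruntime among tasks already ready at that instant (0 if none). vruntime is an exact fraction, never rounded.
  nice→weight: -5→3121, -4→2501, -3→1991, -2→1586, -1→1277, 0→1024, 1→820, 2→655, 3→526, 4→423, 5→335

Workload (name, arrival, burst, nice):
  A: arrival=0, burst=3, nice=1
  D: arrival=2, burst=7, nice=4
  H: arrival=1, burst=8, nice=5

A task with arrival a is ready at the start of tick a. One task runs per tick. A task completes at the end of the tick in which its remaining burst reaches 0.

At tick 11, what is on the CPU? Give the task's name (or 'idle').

running at tick 11 = D

t=0: vr[A=0] → run A
t=1: vr[A=256/205 H=256/205] → run A
t=2: vr[A=512/205 D=256/205 H=256/205] → run D
t=3: vr[A=512/205 D=318208/86715 H=256/205] → run H
t=4: vr[A=512/205 D=318208/86715 H=59136/13735] → run A
t=5: vr[D=318208/86715 H=59136/13735] → run D
t=6: vr[D=528128/86715 H=59136/13735] → run H
t=7: vr[D=528128/86715 H=20224/2747] → run D
t=8: vr[D=246016/28905 H=20224/2747] → run H
t=9: vr[D=246016/28905 H=143104/13735] → run D
t=10: vr[D=947968/86715 H=143104/13735] → run H
t=11: vr[D=947968/86715 H=185088/13735] → run D
t=12: vr[D=1157888/86715 H=185088/13735] → run D
t=13: vr[D=455936/28905 H=185088/13735] → run H
t=14: vr[D=455936/28905 H=227072/13735] → run D
t=15: vr[H=227072/13735] → run H
t=16: vr[H=269056/13735] → run H
t=17: vr[H=62208/2747] → run H
t=18: (idle)
t=19: (idle)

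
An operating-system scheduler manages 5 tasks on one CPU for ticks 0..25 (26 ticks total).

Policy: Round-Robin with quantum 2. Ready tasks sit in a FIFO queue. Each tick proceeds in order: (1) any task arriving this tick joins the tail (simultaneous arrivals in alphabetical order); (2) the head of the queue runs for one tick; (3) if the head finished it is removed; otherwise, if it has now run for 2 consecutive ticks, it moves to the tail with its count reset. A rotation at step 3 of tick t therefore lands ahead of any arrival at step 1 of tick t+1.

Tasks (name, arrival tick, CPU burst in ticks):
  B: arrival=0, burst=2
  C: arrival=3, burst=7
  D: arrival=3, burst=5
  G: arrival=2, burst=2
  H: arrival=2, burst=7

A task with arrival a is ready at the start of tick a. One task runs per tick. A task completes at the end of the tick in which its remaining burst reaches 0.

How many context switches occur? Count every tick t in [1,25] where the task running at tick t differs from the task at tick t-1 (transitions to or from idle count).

t=0: queue=[B] q_used=0 → run B
t=1: queue=[B] q_used=1 → run B
t=2: queue=[G,H] q_used=0 → run G
t=3: queue=[G,H,C,D] q_used=1 → run G
t=4: queue=[H,C,D] q_used=0 → run H
t=5: queue=[H,C,D] q_used=1 → run H
t=6: queue=[C,D,H] q_used=0 → run C
t=7: queue=[C,D,H] q_used=1 → run C
t=8: queue=[D,H,C] q_used=0 → run D
t=9: queue=[D,H,C] q_used=1 → run D
t=10: queue=[H,C,D] q_used=0 → run H
t=11: queue=[H,C,D] q_used=1 → run H
t=12: queue=[C,D,H] q_used=0 → run C
t=13: queue=[C,D,H] q_used=1 → run C
t=14: queue=[D,H,C] q_used=0 → run D
t=15: queue=[D,H,C] q_used=1 → run D
t=16: queue=[H,C,D] q_used=0 → run H
t=17: queue=[H,C,D] q_used=1 → run H
t=18: queue=[C,D,H] q_used=0 → run C
t=19: queue=[C,D,H] q_used=1 → run C
t=20: queue=[D,H,C] q_used=0 → run D
t=21: queue=[H,C] q_used=0 → run H
t=22: queue=[C] q_used=0 → run C
t=23: (idle)
t=24: (idle)
t=25: (idle)

context switches = 13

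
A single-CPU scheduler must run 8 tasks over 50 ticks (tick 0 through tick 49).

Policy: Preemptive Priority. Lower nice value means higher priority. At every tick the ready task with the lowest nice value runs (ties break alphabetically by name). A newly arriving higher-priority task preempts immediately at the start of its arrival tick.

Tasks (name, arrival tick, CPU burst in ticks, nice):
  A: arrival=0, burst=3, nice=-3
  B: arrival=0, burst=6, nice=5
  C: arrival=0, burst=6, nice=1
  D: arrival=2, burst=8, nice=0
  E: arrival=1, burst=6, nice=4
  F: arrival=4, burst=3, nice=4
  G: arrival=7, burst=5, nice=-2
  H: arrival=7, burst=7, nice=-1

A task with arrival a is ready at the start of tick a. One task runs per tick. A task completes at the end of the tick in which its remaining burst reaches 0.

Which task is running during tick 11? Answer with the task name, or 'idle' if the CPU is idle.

running at tick 11 = G

t=0: ready={A,B,C} → run A
t=1: ready={A,B,C,E} → run A
t=2: ready={A,B,C,D,E} → run A
t=3: ready={B,C,D,E} → run D
t=4: ready={B,C,D,E,F} → run D
t=5: ready={B,C,D,E,F} → run D
t=6: ready={B,C,D,E,F} → run D
t=7: ready={B,C,D,E,F,G,H} → run G
t=8: ready={B,C,D,E,F,G,H} → run G
t=9: ready={B,C,D,E,F,G,H} → run G
t=10: ready={B,C,D,E,F,G,H} → run G
t=11: ready={B,C,D,E,F,G,H} → run G
t=12: ready={B,C,D,E,F,H} → run H
t=13: ready={B,C,D,E,F,H} → run H
t=14: ready={B,C,D,E,F,H} → run H
t=15: ready={B,C,D,E,F,H} → run H
t=16: ready={B,C,D,E,F,H} → run H
t=17: ready={B,C,D,E,F,H} → run H
t=18: ready={B,C,D,E,F,H} → run H
t=19: ready={B,C,D,E,F} → run D
t=20: ready={B,C,D,E,F} → run D
t=21: ready={B,C,D,E,F} → run D
t=22: ready={B,C,D,E,F} → run D
t=23: ready={B,C,E,F} → run C
t=24: ready={B,C,E,F} → run C
t=25: ready={B,C,E,F} → run C
t=26: ready={B,C,E,F} → run C
t=27: ready={B,C,E,F} → run C
t=28: ready={B,C,E,F} → run C
t=29: ready={B,E,F} → run E
t=30: ready={B,E,F} → run E
t=31: ready={B,E,F} → run E
t=32: ready={B,E,F} → run E
t=33: ready={B,E,F} → run E
t=34: ready={B,E,F} → run E
t=35: ready={B,F} → run F
t=36: ready={B,F} → run F
t=37: ready={B,F} → run F
t=38: ready={B} → run B
t=39: ready={B} → run B
t=40: ready={B} → run B
t=41: ready={B} → run B
t=42: ready={B} → run B
t=43: ready={B} → run B
t=44: (idle)
t=45: (idle)
t=46: (idle)
t=47: (idle)
t=48: (idle)
t=49: (idle)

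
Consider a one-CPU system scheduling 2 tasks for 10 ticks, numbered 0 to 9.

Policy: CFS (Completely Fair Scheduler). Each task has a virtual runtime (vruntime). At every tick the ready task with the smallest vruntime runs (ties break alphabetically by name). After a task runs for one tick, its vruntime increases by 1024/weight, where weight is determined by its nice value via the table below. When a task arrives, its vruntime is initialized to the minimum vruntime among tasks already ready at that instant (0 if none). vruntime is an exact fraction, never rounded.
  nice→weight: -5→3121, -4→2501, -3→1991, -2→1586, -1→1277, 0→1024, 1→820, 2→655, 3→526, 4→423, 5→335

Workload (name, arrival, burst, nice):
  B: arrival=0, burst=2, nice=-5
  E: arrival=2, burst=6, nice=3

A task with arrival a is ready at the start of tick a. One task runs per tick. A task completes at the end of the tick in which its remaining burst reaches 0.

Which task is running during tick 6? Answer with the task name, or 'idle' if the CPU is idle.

t=0: vr[B=0] → run B
t=1: vr[B=1024/3121] → run B
t=2: vr[E=0] → run E
t=3: vr[E=512/263] → run E
t=4: vr[E=1024/263] → run E
t=5: vr[E=1536/263] → run E
t=6: vr[E=2048/263] → run E
t=7: vr[E=2560/263] → run E
t=8: (idle)
t=9: (idle)

running at tick 6 = E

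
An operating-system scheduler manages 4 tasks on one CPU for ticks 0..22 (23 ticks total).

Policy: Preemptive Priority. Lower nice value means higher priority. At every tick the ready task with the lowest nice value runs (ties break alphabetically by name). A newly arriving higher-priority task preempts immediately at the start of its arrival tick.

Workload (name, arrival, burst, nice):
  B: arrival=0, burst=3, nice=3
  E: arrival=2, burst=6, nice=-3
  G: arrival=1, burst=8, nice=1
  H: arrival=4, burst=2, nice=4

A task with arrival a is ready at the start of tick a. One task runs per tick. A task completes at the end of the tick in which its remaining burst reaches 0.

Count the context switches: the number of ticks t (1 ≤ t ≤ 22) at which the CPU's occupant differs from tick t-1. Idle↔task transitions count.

t=0: ready={B} → run B
t=1: ready={B,G} → run G
t=2: ready={B,E,G} → run E
t=3: ready={B,E,G} → run E
t=4: ready={B,E,G,H} → run E
t=5: ready={B,E,G,H} → run E
t=6: ready={B,E,G,H} → run E
t=7: ready={B,E,G,H} → run E
t=8: ready={B,G,H} → run G
t=9: ready={B,G,H} → run G
t=10: ready={B,G,H} → run G
t=11: ready={B,G,H} → run G
t=12: ready={B,G,H} → run G
t=13: ready={B,G,H} → run G
t=14: ready={B,G,H} → run G
t=15: ready={B,H} → run B
t=16: ready={B,H} → run B
t=17: ready={H} → run H
t=18: ready={H} → run H
t=19: (idle)
t=20: (idle)
t=21: (idle)
t=22: (idle)

context switches = 6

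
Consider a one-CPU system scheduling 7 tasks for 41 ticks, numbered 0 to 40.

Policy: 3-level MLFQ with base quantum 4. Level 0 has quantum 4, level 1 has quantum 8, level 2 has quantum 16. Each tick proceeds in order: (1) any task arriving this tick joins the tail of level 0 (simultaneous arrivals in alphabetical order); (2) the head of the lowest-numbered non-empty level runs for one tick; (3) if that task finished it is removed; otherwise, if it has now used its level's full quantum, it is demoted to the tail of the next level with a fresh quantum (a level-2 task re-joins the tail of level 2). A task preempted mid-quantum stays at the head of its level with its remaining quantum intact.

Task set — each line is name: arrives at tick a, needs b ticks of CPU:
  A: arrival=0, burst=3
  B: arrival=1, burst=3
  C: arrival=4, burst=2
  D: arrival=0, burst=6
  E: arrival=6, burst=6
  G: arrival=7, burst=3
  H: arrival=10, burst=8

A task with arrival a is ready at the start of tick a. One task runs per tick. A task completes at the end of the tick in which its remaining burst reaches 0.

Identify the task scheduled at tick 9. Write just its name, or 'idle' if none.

running at tick 9 = B

t=0: L0/L1/L2 = AD/-/- → run A
t=1: L0/L1/L2 = ADB/-/- → run A
t=2: L0/L1/L2 = ADB/-/- → run A
t=3: L0/L1/L2 = DB/-/- → run D
t=4: L0/L1/L2 = DBC/-/- → run D
t=5: L0/L1/L2 = DBC/-/- → run D
t=6: L0/L1/L2 = DBCE/-/- → run D
t=7: L0/L1/L2 = BCEG/D/- → run B
t=8: L0/L1/L2 = BCEG/D/- → run B
t=9: L0/L1/L2 = BCEG/D/- → run B
t=10: L0/L1/L2 = CEGH/D/- → run C
t=11: L0/L1/L2 = CEGH/D/- → run C
t=12: L0/L1/L2 = EGH/D/- → run E
t=13: L0/L1/L2 = EGH/D/- → run E
t=14: L0/L1/L2 = EGH/D/- → run E
t=15: L0/L1/L2 = EGH/D/- → run E
t=16: L0/L1/L2 = GH/DE/- → run G
t=17: L0/L1/L2 = GH/DE/- → run G
t=18: L0/L1/L2 = GH/DE/- → run G
t=19: L0/L1/L2 = H/DE/- → run H
t=20: L0/L1/L2 = H/DE/- → run H
t=21: L0/L1/L2 = H/DE/- → run H
t=22: L0/L1/L2 = H/DE/- → run H
t=23: L0/L1/L2 = -/DEH/- → run D
t=24: L0/L1/L2 = -/DEH/- → run D
t=25: L0/L1/L2 = -/EH/- → run E
t=26: L0/L1/L2 = -/EH/- → run E
t=27: L0/L1/L2 = -/H/- → run H
t=28: L0/L1/L2 = -/H/- → run H
t=29: L0/L1/L2 = -/H/- → run H
t=30: L0/L1/L2 = -/H/- → run H
t=31: (idle)
t=32: (idle)
t=33: (idle)
t=34: (idle)
t=35: (idle)
t=36: (idle)
t=37: (idle)
t=38: (idle)
t=39: (idle)
t=40: (idle)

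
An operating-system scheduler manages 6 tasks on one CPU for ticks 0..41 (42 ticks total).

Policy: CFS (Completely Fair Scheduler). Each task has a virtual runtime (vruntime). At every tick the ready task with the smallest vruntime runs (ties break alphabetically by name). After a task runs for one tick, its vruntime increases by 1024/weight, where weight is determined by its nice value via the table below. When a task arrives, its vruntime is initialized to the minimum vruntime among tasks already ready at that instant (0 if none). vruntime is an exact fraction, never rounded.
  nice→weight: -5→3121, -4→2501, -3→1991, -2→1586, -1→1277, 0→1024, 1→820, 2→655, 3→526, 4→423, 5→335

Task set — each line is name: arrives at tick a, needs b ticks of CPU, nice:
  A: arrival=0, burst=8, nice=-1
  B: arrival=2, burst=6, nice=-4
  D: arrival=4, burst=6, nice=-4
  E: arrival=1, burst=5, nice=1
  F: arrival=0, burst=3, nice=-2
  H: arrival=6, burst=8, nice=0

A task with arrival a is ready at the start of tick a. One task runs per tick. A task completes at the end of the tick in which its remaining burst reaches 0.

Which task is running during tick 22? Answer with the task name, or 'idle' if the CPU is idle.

t=0: vr[A=0 F=0] → run A
t=1: vr[A=1024/1277 E=0 F=0] → run E
t=2: vr[A=1024/1277 B=0 E=256/205 F=0] → run B
t=3: vr[A=1024/1277 B=1024/2501 E=256/205 F=0] → run F
t=4: vr[A=1024/1277 B=1024/2501 D=1024/2501 E=256/205 F=512/793] → run B
t=5: vr[A=1024/1277 B=2048/2501 D=1024/2501 E=256/205 F=512/793] → run D
t=6: vr[A=1024/1277 B=2048/2501 D=2048/2501 E=256/205 F=512/793 H=512/793] → run F
t=7: vr[A=1024/1277 B=2048/2501 D=2048/2501 E=256/205 F=1024/793 H=512/793] → run H
t=8: vr[A=1024/1277 B=2048/2501 D=2048/2501 E=256/205 F=1024/793 H=1305/793] → run A
t=9: vr[A=2048/1277 B=2048/2501 D=2048/2501 E=256/205 F=1024/793 H=1305/793] → run B
t=10: vr[A=2048/1277 B=3072/2501 D=2048/2501 E=256/205 F=1024/793 H=1305/793] → run D
t=11: vr[A=2048/1277 B=3072/2501 D=3072/2501 E=256/205 F=1024/793 H=1305/793] → run B
t=12: vr[A=2048/1277 B=4096/2501 D=3072/2501 E=256/205 F=1024/793 H=1305/793] → run D
t=13: vr[A=2048/1277 B=4096/2501 D=4096/2501 E=256/205 F=1024/793 H=1305/793] → run E
t=14: vr[A=2048/1277 B=4096/2501 D=4096/2501 E=512/205 F=1024/793 H=1305/793] → run F
t=15: vr[A=2048/1277 B=4096/2501 D=4096/2501 E=512/205 H=1305/793] → run A
t=16: vr[A=3072/1277 B=4096/2501 D=4096/2501 E=512/205 H=1305/793] → run B
t=17: vr[A=3072/1277 B=5120/2501 D=4096/2501 E=512/205 H=1305/793] → run D
t=18: vr[A=3072/1277 B=5120/2501 D=5120/2501 E=512/205 H=1305/793] → run H
t=19: vr[A=3072/1277 B=5120/2501 D=5120/2501 E=512/205 H=2098/793] → run B
t=20: vr[A=3072/1277 D=5120/2501 E=512/205 H=2098/793] → run D
t=21: vr[A=3072/1277 D=6144/2501 E=512/205 H=2098/793] → run A
t=22: vr[A=4096/1277 D=6144/2501 E=512/205 H=2098/793] → run D
t=23: vr[A=4096/1277 E=512/205 H=2098/793] → run E
t=24: vr[A=4096/1277 E=768/205 H=2098/793] → run H
t=25: vr[A=4096/1277 E=768/205 H=2891/793] → run A
t=26: vr[A=5120/1277 E=768/205 H=2891/793] → run H
t=27: vr[A=5120/1277 E=768/205 H=3684/793] → run E
t=28: vr[A=5120/1277 E=1024/205 H=3684/793] → run A
t=29: vr[A=6144/1277 E=1024/205 H=3684/793] → run H
t=30: vr[A=6144/1277 E=1024/205 H=4477/793] → run A
t=31: vr[A=7168/1277 E=1024/205 H=4477/793] → run E
t=32: vr[A=7168/1277 H=4477/793] → run A
t=33: vr[H=4477/793] → run H
t=34: vr[H=5270/793] → run H
t=35: vr[H=6063/793] → run H
t=36: (idle)
t=37: (idle)
t=38: (idle)
t=39: (idle)
t=40: (idle)
t=41: (idle)

running at tick 22 = D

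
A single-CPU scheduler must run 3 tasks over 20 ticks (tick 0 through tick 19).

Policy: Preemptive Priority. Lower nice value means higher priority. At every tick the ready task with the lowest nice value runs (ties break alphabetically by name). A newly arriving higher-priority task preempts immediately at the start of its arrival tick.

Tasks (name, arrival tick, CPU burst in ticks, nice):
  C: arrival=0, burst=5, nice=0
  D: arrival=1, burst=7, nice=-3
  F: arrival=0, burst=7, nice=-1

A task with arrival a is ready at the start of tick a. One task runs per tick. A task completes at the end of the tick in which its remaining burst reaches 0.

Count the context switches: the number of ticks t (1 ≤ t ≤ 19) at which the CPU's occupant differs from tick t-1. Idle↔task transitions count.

context switches = 4

t=0: ready={C,F} → run F
t=1: ready={C,D,F} → run D
t=2: ready={C,D,F} → run D
t=3: ready={C,D,F} → run D
t=4: ready={C,D,F} → run D
t=5: ready={C,D,F} → run D
t=6: ready={C,D,F} → run D
t=7: ready={C,D,F} → run D
t=8: ready={C,F} → run F
t=9: ready={C,F} → run F
t=10: ready={C,F} → run F
t=11: ready={C,F} → run F
t=12: ready={C,F} → run F
t=13: ready={C,F} → run F
t=14: ready={C} → run C
t=15: ready={C} → run C
t=16: ready={C} → run C
t=17: ready={C} → run C
t=18: ready={C} → run C
t=19: (idle)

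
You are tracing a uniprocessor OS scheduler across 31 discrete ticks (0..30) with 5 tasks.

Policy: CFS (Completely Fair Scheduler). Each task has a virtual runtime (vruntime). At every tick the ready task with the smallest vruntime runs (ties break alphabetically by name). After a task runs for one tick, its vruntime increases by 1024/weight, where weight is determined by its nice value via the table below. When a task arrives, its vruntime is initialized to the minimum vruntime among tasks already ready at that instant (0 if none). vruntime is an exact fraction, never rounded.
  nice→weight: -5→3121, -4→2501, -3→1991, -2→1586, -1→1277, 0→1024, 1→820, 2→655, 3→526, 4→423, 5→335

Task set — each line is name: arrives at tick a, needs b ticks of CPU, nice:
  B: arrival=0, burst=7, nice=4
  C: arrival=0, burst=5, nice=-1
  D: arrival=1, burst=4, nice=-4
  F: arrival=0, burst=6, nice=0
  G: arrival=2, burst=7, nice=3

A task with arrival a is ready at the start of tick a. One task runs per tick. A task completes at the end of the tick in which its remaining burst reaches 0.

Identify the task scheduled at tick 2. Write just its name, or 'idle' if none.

running at tick 2 = D

t=0: vr[B=0 C=0 F=0] → run B
t=1: vr[B=1024/423 C=0 D=0 F=0] → run C
t=2: vr[B=1024/423 C=1024/1277 D=0 F=0 G=0] → run D
t=3: vr[B=1024/423 C=1024/1277 D=1024/2501 F=0 G=0] → run F
t=4: vr[B=1024/423 C=1024/1277 D=1024/2501 F=1 G=0] → run G
t=5: vr[B=1024/423 C=1024/1277 D=1024/2501 F=1 G=512/263] → run D
t=6: vr[B=1024/423 C=1024/1277 D=2048/2501 F=1 G=512/263] → run C
t=7: vr[B=1024/423 C=2048/1277 D=2048/2501 F=1 G=512/263] → run D
t=8: vr[B=1024/423 C=2048/1277 D=3072/2501 F=1 G=512/263] → run F
t=9: vr[B=1024/423 C=2048/1277 D=3072/2501 F=2 G=512/263] → run D
t=10: vr[B=1024/423 C=2048/1277 F=2 G=512/263] → run C
t=11: vr[B=1024/423 C=3072/1277 F=2 G=512/263] → run G
t=12: vr[B=1024/423 C=3072/1277 F=2 G=1024/263] → run F
t=13: vr[B=1024/423 C=3072/1277 F=3 G=1024/263] → run C
t=14: vr[B=1024/423 C=4096/1277 F=3 G=1024/263] → run B
t=15: vr[B=2048/423 C=4096/1277 F=3 G=1024/263] → run F
t=16: vr[B=2048/423 C=4096/1277 F=4 G=1024/263] → run C
t=17: vr[B=2048/423 F=4 G=1024/263] → run G
t=18: vr[B=2048/423 F=4 G=1536/263] → run F
t=19: vr[B=2048/423 F=5 G=1536/263] → run B
t=20: vr[B=1024/141 F=5 G=1536/263] → run F
t=21: vr[B=1024/141 G=1536/263] → run G
t=22: vr[B=1024/141 G=2048/263] → run B
t=23: vr[B=4096/423 G=2048/263] → run G
t=24: vr[B=4096/423 G=2560/263] → run B
t=25: vr[B=5120/423 G=2560/263] → run G
t=26: vr[B=5120/423 G=3072/263] → run G
t=27: vr[B=5120/423] → run B
t=28: vr[B=2048/141] → run B
t=29: (idle)
t=30: (idle)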